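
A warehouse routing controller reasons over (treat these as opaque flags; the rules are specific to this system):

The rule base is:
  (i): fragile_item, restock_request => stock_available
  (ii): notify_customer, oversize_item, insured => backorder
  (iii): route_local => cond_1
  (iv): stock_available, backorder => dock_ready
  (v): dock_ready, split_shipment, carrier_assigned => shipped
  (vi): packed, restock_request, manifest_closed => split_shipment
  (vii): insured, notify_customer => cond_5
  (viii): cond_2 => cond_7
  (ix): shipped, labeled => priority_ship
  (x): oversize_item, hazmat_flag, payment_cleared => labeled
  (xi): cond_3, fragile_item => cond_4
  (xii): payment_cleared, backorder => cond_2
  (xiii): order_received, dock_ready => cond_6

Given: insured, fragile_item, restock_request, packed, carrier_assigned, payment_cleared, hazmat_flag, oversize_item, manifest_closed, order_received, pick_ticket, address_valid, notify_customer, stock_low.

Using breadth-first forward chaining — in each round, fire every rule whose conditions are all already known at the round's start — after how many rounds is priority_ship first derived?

4

Round 1 fires (i), (ii), (vi), (vii), (x), giving stock_available, backorder, split_shipment, cond_5, labeled.
Round 2 fires (iv), (xii), giving dock_ready, cond_2.
Round 3 fires (v), (viii), (xiii), giving shipped, cond_7, cond_6.
Round 4 fires (ix), giving priority_ship.
priority_ship first appears in round 4.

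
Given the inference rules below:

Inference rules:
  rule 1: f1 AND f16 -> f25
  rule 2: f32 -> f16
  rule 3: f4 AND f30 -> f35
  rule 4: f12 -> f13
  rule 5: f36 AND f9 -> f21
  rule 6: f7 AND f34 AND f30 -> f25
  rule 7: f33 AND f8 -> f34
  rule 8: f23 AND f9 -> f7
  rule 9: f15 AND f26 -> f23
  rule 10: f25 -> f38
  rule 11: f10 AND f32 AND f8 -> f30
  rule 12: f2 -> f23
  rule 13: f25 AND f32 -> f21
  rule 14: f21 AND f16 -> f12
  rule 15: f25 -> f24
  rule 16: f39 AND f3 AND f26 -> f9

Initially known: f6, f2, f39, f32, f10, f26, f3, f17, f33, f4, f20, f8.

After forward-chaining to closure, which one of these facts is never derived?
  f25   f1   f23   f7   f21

Round 1 fires rule 2, rule 7, rule 11, rule 12, rule 16, giving f16, f34, f30, f23, f9.
Round 2 fires rule 3, rule 8, giving f35, f7.
Round 3 fires rule 6, giving f25.
Round 4 fires rule 10, rule 13, rule 15, giving f38, f21, f24.
Round 5 fires rule 14, giving f12.
Round 6 fires rule 4, giving f13.
Derived: f21 (round 4), f7 (round 2), f23 (round 1), f25 (round 3). f1 never appears in any round.

f1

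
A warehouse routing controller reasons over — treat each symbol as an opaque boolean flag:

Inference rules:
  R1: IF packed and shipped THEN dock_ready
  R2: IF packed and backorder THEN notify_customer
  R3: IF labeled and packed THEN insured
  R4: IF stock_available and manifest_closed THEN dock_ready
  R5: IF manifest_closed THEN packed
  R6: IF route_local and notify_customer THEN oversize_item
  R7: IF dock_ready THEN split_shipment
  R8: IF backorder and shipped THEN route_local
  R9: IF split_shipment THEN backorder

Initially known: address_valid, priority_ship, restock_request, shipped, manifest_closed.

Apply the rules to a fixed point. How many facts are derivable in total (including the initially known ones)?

12

Round 1 — R5, derive packed.
Round 2 — R1, derive dock_ready.
Round 3 — R7, derive split_shipment.
Round 4 — R9, derive backorder.
Round 5 — R2, R8, derive notify_customer, route_local.
Round 6 — R6, derive oversize_item.
Closure: {address_valid, backorder, dock_ready, manifest_closed, notify_customer, oversize_item, packed, priority_ship, restock_request, route_local, shipped, split_shipment} — 12 facts.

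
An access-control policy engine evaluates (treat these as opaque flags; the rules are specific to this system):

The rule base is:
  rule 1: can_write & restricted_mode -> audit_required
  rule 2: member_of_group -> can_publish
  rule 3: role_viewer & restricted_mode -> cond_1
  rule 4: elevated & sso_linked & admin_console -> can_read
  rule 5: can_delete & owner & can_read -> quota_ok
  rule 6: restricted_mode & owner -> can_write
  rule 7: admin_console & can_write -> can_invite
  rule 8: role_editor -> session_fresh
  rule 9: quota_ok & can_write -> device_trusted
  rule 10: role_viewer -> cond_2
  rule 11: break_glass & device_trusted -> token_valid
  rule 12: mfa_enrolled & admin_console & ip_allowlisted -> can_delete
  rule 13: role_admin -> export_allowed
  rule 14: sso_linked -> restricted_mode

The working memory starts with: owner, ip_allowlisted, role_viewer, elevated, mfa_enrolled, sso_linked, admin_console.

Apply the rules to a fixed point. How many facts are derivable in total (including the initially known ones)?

[1] rule 4 [elevated & sso_linked & admin_console -> can_read]; rule 10 [role_viewer -> cond_2]; rule 12 [mfa_enrolled & admin_console & ip_allowlisted -> can_delete]; rule 14 [sso_linked -> restricted_mode]. ⇒ new: can_read, cond_2, can_delete, restricted_mode.
[2] rule 3 [role_viewer & restricted_mode -> cond_1]; rule 5 [can_delete & owner & can_read -> quota_ok]; rule 6 [restricted_mode & owner -> can_write]. ⇒ new: cond_1, quota_ok, can_write.
[3] rule 1 [can_write & restricted_mode -> audit_required]; rule 7 [admin_console & can_write -> can_invite]; rule 9 [quota_ok & can_write -> device_trusted]. ⇒ new: audit_required, can_invite, device_trusted.
Closure: {admin_console, audit_required, can_delete, can_invite, can_read, can_write, cond_1, cond_2, device_trusted, elevated, ip_allowlisted, mfa_enrolled, owner, quota_ok, restricted_mode, role_viewer, sso_linked} — 17 facts.

17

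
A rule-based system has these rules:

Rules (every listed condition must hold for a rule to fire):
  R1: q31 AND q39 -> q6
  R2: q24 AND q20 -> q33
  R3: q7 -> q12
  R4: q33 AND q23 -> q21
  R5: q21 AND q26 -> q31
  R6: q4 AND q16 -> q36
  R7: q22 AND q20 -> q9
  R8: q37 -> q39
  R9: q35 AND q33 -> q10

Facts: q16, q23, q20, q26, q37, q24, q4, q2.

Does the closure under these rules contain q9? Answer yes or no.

no

Round 1 — R2, R6, R8, derive q33, q36, q39.
Round 2 — R4, derive q21.
Round 3 — R5, derive q31.
Round 4 — R1, derive q6.
Fixed point reached. q9 is concluded only by R7; R7 needs q22 (never derived).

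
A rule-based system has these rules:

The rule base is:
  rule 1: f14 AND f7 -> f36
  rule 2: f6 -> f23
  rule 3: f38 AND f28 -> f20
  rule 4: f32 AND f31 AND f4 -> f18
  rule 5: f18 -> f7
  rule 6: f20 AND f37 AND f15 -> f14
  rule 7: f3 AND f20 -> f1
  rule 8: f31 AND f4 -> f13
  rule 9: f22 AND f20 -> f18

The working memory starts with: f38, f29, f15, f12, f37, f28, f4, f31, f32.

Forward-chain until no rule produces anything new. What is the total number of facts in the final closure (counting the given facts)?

Round 1 — rule 3, rule 4, rule 8, derive f20, f18, f13.
Round 2 — rule 5, rule 6, derive f7, f14.
Round 3 — rule 1, derive f36.
Closure: {f12, f13, f14, f15, f18, f20, f28, f29, f31, f32, f36, f37, f38, f4, f7} — 15 facts.

15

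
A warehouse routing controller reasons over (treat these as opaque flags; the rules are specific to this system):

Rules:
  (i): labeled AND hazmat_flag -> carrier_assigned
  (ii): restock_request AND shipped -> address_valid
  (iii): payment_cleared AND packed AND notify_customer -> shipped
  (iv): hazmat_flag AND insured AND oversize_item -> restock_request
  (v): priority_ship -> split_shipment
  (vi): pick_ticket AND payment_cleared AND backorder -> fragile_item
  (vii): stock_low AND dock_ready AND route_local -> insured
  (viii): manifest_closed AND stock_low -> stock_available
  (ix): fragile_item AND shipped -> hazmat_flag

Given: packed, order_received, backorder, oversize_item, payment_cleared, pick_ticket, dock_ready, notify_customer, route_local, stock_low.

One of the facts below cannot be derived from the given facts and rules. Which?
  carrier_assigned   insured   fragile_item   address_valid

carrier_assigned

Round 1: (iii) [payment_cleared AND packed AND notify_customer -> shipped]; (vi) [pick_ticket AND payment_cleared AND backorder -> fragile_item]; (vii) [stock_low AND dock_ready AND route_local -> insured]. Adds shipped, fragile_item, insured.
Round 2: (ix) [fragile_item AND shipped -> hazmat_flag]. Adds hazmat_flag.
Round 3: (iv) [hazmat_flag AND insured AND oversize_item -> restock_request]. Adds restock_request.
Round 4: (ii) [restock_request AND shipped -> address_valid]. Adds address_valid.
Derived: address_valid (round 4), insured (round 1), fragile_item (round 1). carrier_assigned never appears in any round.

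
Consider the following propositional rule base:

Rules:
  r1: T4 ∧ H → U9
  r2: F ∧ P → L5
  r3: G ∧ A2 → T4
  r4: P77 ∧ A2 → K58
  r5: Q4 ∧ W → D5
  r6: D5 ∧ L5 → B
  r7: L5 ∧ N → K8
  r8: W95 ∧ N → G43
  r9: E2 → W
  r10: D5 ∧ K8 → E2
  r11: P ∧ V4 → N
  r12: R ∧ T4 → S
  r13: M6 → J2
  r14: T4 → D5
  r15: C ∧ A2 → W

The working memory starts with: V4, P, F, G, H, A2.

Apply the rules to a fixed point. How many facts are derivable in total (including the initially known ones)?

15

Round 1: r2 [F ∧ P → L5]; r3 [G ∧ A2 → T4]; r11 [P ∧ V4 → N]. New: L5, T4, N.
Round 2: r1 [T4 ∧ H → U9]; r7 [L5 ∧ N → K8]; r14 [T4 → D5]. New: U9, K8, D5.
Round 3: r6 [D5 ∧ L5 → B]; r10 [D5 ∧ K8 → E2]. New: B, E2.
Round 4: r9 [E2 → W]. New: W.
Closure: {A2, B, D5, E2, F, G, H, K8, L5, N, P, T4, U9, V4, W} — 15 facts.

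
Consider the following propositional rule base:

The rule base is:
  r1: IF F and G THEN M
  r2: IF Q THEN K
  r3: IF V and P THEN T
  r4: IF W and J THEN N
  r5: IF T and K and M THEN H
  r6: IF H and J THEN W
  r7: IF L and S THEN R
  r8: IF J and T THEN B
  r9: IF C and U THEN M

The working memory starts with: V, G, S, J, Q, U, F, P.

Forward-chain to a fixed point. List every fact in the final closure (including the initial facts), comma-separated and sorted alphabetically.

Round 1: r1 [IF F and G THEN M]; r2 [IF Q THEN K]; r3 [IF V and P THEN T]. Adds M, K, T.
Round 2: r5 [IF T and K and M THEN H]; r8 [IF J and T THEN B]. Adds H, B.
Round 3: r6 [IF H and J THEN W]. Adds W.
Round 4: r4 [IF W and J THEN N]. Adds N.

B, F, G, H, J, K, M, N, P, Q, S, T, U, V, W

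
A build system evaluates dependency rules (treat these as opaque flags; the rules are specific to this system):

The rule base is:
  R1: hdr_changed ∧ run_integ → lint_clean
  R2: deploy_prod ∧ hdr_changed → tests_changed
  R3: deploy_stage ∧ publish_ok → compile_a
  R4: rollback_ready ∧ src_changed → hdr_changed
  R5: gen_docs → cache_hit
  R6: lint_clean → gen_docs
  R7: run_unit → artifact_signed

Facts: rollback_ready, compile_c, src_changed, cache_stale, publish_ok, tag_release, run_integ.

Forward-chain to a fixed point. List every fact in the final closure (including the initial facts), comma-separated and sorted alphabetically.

cache_hit, cache_stale, compile_c, gen_docs, hdr_changed, lint_clean, publish_ok, rollback_ready, run_integ, src_changed, tag_release

Round 1: R4 [rollback_ready ∧ src_changed → hdr_changed]. Adds hdr_changed.
Round 2: R1 [hdr_changed ∧ run_integ → lint_clean]. Adds lint_clean.
Round 3: R6 [lint_clean → gen_docs]. Adds gen_docs.
Round 4: R5 [gen_docs → cache_hit]. Adds cache_hit.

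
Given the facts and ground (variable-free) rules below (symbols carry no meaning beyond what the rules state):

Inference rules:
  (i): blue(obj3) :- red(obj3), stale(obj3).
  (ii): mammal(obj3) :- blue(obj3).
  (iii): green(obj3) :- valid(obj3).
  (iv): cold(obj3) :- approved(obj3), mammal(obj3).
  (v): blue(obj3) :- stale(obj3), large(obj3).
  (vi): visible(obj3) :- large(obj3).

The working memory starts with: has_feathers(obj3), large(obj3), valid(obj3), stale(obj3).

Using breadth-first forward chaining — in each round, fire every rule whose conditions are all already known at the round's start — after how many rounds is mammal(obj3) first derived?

Round 1 — (iii), (v), (vi), derive green(obj3), blue(obj3), visible(obj3).
Round 2 — (ii), derive mammal(obj3).
mammal(obj3) first appears in round 2.

2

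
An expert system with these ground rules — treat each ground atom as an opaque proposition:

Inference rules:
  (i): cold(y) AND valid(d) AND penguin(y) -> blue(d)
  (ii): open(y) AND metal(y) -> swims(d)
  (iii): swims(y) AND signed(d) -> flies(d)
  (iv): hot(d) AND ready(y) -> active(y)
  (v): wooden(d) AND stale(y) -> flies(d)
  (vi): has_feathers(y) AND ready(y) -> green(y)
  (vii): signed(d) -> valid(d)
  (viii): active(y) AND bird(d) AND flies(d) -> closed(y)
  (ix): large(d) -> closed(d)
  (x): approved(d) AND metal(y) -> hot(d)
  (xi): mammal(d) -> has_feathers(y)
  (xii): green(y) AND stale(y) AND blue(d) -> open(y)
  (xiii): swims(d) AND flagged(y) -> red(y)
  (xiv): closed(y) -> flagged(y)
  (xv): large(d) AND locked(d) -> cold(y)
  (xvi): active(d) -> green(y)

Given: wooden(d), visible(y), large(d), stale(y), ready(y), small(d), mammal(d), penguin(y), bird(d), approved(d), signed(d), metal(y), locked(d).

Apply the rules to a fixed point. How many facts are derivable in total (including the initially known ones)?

27

Round 1 fires (v), (vii), (ix), (x), (xi), (xv), giving flies(d), valid(d), closed(d), hot(d), has_feathers(y), cold(y).
Round 2 fires (i), (iv), (vi), giving blue(d), active(y), green(y).
Round 3 fires (viii), (xii), giving closed(y), open(y).
Round 4 fires (ii), (xiv), giving swims(d), flagged(y).
Round 5 fires (xiii), giving red(y).
Closure: {active(y), approved(d), bird(d), blue(d), closed(d), closed(y), cold(y), flagged(y), flies(d), green(y), has_feathers(y), hot(d), large(d), locked(d), mammal(d), metal(y), open(y), penguin(y), ready(y), red(y), signed(d), small(d), stale(y), swims(d), valid(d), visible(y), wooden(d)} — 27 facts.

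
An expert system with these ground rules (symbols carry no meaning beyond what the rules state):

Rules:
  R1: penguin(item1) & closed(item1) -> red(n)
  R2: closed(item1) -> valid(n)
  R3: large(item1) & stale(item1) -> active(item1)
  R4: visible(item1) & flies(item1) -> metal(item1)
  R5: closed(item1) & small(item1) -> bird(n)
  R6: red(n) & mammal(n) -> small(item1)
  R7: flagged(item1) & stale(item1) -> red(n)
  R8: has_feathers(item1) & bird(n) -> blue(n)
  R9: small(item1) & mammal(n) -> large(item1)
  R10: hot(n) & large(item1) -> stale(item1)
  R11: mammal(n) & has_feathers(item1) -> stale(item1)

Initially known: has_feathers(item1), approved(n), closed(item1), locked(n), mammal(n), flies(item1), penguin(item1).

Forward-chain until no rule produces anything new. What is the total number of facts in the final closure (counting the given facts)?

15

Round 1 — R1, R2, R11, derive red(n), valid(n), stale(item1).
Round 2 — R6, derive small(item1).
Round 3 — R5, R9, derive bird(n), large(item1).
Round 4 — R3, R8, derive active(item1), blue(n).
Closure: {active(item1), approved(n), bird(n), blue(n), closed(item1), flies(item1), has_feathers(item1), large(item1), locked(n), mammal(n), penguin(item1), red(n), small(item1), stale(item1), valid(n)} — 15 facts.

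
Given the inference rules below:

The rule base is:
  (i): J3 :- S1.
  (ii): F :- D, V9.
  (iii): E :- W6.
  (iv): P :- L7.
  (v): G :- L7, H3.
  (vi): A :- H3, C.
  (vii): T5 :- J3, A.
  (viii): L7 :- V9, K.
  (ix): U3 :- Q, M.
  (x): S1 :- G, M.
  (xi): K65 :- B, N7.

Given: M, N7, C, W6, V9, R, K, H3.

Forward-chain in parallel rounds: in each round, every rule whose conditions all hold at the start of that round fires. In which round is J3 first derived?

Round 1 — (iii), (vi), (viii), derive E, A, L7.
Round 2 — (iv), (v), derive P, G.
Round 3 — (x), derive S1.
Round 4 — (i), derive J3.
J3 first appears in round 4.

4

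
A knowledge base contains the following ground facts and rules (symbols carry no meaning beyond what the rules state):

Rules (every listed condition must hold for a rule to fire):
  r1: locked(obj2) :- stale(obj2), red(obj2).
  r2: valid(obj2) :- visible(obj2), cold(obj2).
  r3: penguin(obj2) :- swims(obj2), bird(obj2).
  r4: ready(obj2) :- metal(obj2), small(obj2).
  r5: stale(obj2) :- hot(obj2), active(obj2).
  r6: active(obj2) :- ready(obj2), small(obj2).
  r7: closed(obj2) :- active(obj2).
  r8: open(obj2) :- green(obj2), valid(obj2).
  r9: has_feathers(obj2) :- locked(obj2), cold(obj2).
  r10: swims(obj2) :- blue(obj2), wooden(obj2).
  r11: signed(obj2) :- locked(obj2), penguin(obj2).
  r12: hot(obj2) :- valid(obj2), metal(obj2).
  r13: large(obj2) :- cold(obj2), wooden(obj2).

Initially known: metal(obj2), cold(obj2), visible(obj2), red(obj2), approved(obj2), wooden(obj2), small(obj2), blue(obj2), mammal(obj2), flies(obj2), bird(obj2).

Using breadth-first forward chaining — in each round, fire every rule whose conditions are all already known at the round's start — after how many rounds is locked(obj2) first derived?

4

Round 1: r2 [valid(obj2) :- visible(obj2), cold(obj2).]; r4 [ready(obj2) :- metal(obj2), small(obj2).]; r10 [swims(obj2) :- blue(obj2), wooden(obj2).]; r13 [large(obj2) :- cold(obj2), wooden(obj2).]. New: valid(obj2), ready(obj2), swims(obj2), large(obj2).
Round 2: r3 [penguin(obj2) :- swims(obj2), bird(obj2).]; r6 [active(obj2) :- ready(obj2), small(obj2).]; r12 [hot(obj2) :- valid(obj2), metal(obj2).]. New: penguin(obj2), active(obj2), hot(obj2).
Round 3: r5 [stale(obj2) :- hot(obj2), active(obj2).]; r7 [closed(obj2) :- active(obj2).]. New: stale(obj2), closed(obj2).
Round 4: r1 [locked(obj2) :- stale(obj2), red(obj2).]. New: locked(obj2).
locked(obj2) first appears in round 4.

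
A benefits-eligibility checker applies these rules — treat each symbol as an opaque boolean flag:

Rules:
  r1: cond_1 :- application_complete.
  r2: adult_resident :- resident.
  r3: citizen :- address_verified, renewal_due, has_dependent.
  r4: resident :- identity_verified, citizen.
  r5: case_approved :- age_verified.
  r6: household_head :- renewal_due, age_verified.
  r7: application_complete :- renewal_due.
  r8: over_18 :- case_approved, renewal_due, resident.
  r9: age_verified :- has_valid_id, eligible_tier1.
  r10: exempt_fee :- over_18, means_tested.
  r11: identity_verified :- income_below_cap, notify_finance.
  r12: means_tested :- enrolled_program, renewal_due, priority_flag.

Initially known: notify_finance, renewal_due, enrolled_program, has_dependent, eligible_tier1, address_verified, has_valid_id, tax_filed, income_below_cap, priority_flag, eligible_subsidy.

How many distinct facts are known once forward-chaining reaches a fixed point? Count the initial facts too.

Round 1 fires r3, r7, r9, r11, r12, giving citizen, application_complete, age_verified, identity_verified, means_tested.
Round 2 fires r1, r4, r5, r6, giving cond_1, resident, case_approved, household_head.
Round 3 fires r2, r8, giving adult_resident, over_18.
Round 4 fires r10, giving exempt_fee.
Closure: {address_verified, adult_resident, age_verified, application_complete, case_approved, citizen, cond_1, eligible_subsidy, eligible_tier1, enrolled_program, exempt_fee, has_dependent, has_valid_id, household_head, identity_verified, income_below_cap, means_tested, notify_finance, over_18, priority_flag, renewal_due, resident, tax_filed} — 23 facts.

23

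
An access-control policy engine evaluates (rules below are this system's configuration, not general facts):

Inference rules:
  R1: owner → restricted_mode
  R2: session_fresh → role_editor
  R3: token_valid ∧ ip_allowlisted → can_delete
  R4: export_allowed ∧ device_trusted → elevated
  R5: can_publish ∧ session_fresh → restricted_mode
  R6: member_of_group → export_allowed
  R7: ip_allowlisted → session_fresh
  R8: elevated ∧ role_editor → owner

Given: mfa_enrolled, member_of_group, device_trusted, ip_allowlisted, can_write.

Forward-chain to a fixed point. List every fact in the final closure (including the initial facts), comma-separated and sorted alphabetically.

Round 1 — R6, R7, derive export_allowed, session_fresh.
Round 2 — R2, R4, derive role_editor, elevated.
Round 3 — R8, derive owner.
Round 4 — R1, derive restricted_mode.

can_write, device_trusted, elevated, export_allowed, ip_allowlisted, member_of_group, mfa_enrolled, owner, restricted_mode, role_editor, session_fresh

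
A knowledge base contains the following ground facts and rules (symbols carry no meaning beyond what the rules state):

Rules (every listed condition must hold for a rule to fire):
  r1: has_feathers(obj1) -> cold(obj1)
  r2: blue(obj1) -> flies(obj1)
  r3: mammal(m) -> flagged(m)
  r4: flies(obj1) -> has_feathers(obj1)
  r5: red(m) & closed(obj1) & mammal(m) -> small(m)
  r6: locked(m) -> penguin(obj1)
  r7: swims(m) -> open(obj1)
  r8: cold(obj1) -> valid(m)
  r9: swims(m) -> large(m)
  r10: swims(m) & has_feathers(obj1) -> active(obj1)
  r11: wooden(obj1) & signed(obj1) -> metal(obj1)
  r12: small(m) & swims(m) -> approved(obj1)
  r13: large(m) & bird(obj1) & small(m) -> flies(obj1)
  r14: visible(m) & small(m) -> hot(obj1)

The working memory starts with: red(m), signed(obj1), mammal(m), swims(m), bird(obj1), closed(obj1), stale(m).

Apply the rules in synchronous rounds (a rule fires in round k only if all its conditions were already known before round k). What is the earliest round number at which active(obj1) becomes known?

Round 1 — r3, r5, r7, r9, derive flagged(m), small(m), open(obj1), large(m).
Round 2 — r12, r13, derive approved(obj1), flies(obj1).
Round 3 — r4, derive has_feathers(obj1).
Round 4 — r1, r10, derive cold(obj1), active(obj1).
active(obj1) first appears in round 4.

4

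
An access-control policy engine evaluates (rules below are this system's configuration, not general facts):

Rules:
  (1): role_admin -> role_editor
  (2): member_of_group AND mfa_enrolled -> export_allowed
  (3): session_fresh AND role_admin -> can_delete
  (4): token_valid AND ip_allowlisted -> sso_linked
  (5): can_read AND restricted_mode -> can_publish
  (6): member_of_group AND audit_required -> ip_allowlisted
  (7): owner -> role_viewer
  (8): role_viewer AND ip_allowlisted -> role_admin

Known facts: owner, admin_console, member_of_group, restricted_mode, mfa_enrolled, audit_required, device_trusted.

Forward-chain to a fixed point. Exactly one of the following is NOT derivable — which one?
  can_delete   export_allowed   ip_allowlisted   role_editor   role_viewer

[1] (2) [member_of_group AND mfa_enrolled -> export_allowed]; (6) [member_of_group AND audit_required -> ip_allowlisted]; (7) [owner -> role_viewer]. ⇒ new: export_allowed, ip_allowlisted, role_viewer.
[2] (8) [role_viewer AND ip_allowlisted -> role_admin]. ⇒ new: role_admin.
[3] (1) [role_admin -> role_editor]. ⇒ new: role_editor.
Derived: role_editor (round 3), ip_allowlisted (round 1), role_viewer (round 1), export_allowed (round 1). can_delete never appears in any round.

can_delete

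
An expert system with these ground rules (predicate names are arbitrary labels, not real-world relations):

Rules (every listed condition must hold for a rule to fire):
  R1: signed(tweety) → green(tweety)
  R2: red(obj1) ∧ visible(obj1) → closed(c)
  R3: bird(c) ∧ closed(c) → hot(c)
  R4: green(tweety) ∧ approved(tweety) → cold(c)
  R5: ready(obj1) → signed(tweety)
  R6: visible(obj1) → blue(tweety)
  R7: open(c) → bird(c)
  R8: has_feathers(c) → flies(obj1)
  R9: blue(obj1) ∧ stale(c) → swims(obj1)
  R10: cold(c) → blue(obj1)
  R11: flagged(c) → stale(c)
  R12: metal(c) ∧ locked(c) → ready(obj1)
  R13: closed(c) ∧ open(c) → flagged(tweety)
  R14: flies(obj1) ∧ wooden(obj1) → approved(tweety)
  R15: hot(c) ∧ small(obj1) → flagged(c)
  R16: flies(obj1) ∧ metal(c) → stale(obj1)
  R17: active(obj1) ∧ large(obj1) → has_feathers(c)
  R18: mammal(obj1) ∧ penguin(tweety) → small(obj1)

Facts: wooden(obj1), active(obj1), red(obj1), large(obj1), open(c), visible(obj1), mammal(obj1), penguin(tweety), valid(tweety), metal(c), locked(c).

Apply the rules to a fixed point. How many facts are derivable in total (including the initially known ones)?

29

Round 1 — R2, R6, R7, R12, R17, R18, derive closed(c), blue(tweety), bird(c), ready(obj1), has_feathers(c), small(obj1).
Round 2 — R3, R5, R8, R13, derive hot(c), signed(tweety), flies(obj1), flagged(tweety).
Round 3 — R1, R14, R15, R16, derive green(tweety), approved(tweety), flagged(c), stale(obj1).
Round 4 — R4, R11, derive cold(c), stale(c).
Round 5 — R10, derive blue(obj1).
Round 6 — R9, derive swims(obj1).
Closure: {active(obj1), approved(tweety), bird(c), blue(obj1), blue(tweety), closed(c), cold(c), flagged(c), flagged(tweety), flies(obj1), green(tweety), has_feathers(c), hot(c), large(obj1), locked(c), mammal(obj1), metal(c), open(c), penguin(tweety), ready(obj1), red(obj1), signed(tweety), small(obj1), stale(c), stale(obj1), swims(obj1), valid(tweety), visible(obj1), wooden(obj1)} — 29 facts.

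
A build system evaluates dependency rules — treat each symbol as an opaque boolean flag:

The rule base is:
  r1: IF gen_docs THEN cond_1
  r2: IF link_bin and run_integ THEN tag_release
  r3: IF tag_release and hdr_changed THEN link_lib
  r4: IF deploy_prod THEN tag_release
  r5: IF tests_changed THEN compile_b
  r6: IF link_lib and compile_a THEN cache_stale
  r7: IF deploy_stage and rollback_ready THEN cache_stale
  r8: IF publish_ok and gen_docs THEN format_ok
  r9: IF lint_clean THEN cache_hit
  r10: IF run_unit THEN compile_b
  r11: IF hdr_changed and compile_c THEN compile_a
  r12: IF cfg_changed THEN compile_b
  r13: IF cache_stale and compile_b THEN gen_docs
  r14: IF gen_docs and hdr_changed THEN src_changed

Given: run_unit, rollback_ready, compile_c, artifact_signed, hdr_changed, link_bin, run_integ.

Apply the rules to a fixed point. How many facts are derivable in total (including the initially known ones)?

15

[1] r2 [IF link_bin and run_integ THEN tag_release]; r10 [IF run_unit THEN compile_b]; r11 [IF hdr_changed and compile_c THEN compile_a]. ⇒ new: tag_release, compile_b, compile_a.
[2] r3 [IF tag_release and hdr_changed THEN link_lib]. ⇒ new: link_lib.
[3] r6 [IF link_lib and compile_a THEN cache_stale]. ⇒ new: cache_stale.
[4] r13 [IF cache_stale and compile_b THEN gen_docs]. ⇒ new: gen_docs.
[5] r1 [IF gen_docs THEN cond_1]; r14 [IF gen_docs and hdr_changed THEN src_changed]. ⇒ new: cond_1, src_changed.
Closure: {artifact_signed, cache_stale, compile_a, compile_b, compile_c, cond_1, gen_docs, hdr_changed, link_bin, link_lib, rollback_ready, run_integ, run_unit, src_changed, tag_release} — 15 facts.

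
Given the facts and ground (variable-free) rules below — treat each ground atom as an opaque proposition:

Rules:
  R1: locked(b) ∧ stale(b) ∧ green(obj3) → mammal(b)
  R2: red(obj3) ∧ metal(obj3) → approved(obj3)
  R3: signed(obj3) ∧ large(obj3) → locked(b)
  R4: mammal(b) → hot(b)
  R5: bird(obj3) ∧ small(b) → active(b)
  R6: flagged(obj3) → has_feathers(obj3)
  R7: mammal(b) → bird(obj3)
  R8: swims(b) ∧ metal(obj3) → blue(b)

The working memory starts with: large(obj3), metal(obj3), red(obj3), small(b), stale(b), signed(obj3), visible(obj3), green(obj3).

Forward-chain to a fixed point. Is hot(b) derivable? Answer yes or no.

Round 1 — R2, R3, derive approved(obj3), locked(b).
Round 2 — R1, derive mammal(b).
Round 3 — R4, R7, derive hot(b), bird(obj3).
Round 4 — R5, derive active(b).
hot(b) appears in round 3, so it is derivable.

yes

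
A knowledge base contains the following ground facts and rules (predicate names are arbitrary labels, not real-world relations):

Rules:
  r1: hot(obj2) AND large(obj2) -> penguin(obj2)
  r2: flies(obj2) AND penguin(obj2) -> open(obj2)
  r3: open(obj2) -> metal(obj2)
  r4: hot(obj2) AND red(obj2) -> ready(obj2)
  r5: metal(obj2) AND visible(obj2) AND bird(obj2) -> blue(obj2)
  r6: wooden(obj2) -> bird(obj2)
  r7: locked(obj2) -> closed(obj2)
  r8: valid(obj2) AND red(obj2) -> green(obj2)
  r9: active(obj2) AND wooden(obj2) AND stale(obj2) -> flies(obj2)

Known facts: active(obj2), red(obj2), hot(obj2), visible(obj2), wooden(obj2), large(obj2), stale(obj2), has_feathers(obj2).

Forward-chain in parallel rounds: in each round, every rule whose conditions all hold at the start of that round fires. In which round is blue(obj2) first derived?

4

[1] r1 [hot(obj2) AND large(obj2) -> penguin(obj2)]; r4 [hot(obj2) AND red(obj2) -> ready(obj2)]; r6 [wooden(obj2) -> bird(obj2)]; r9 [active(obj2) AND wooden(obj2) AND stale(obj2) -> flies(obj2)]. ⇒ new: penguin(obj2), ready(obj2), bird(obj2), flies(obj2).
[2] r2 [flies(obj2) AND penguin(obj2) -> open(obj2)]. ⇒ new: open(obj2).
[3] r3 [open(obj2) -> metal(obj2)]. ⇒ new: metal(obj2).
[4] r5 [metal(obj2) AND visible(obj2) AND bird(obj2) -> blue(obj2)]. ⇒ new: blue(obj2).
blue(obj2) first appears in round 4.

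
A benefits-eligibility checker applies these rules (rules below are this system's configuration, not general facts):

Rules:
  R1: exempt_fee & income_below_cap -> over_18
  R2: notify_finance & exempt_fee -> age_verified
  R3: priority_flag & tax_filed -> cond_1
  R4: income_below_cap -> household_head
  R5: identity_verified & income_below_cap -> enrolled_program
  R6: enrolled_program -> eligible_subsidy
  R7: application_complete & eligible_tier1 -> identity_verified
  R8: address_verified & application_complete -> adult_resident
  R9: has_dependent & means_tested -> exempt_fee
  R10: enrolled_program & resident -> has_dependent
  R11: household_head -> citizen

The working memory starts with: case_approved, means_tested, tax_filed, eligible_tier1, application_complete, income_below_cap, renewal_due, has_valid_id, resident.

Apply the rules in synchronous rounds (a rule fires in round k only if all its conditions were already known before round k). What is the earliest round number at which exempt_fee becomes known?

Round 1 — R4, R7, derive household_head, identity_verified.
Round 2 — R5, R11, derive enrolled_program, citizen.
Round 3 — R6, R10, derive eligible_subsidy, has_dependent.
Round 4 — R9, derive exempt_fee.
exempt_fee first appears in round 4.

4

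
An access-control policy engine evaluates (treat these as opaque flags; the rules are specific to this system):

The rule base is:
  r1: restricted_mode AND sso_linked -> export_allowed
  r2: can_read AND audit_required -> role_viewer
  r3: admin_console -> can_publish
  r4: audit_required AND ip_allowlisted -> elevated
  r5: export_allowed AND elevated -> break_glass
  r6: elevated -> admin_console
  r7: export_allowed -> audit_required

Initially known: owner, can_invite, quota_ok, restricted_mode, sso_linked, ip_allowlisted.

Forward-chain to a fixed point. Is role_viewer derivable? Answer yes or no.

no

Round 1: r1 [restricted_mode AND sso_linked -> export_allowed]. Adds export_allowed.
Round 2: r7 [export_allowed -> audit_required]. Adds audit_required.
Round 3: r4 [audit_required AND ip_allowlisted -> elevated]. Adds elevated.
Round 4: r5 [export_allowed AND elevated -> break_glass]; r6 [elevated -> admin_console]. Adds break_glass, admin_console.
Round 5: r3 [admin_console -> can_publish]. Adds can_publish.
Fixed point reached. role_viewer is concluded only by r2; r2 needs can_read (never derived).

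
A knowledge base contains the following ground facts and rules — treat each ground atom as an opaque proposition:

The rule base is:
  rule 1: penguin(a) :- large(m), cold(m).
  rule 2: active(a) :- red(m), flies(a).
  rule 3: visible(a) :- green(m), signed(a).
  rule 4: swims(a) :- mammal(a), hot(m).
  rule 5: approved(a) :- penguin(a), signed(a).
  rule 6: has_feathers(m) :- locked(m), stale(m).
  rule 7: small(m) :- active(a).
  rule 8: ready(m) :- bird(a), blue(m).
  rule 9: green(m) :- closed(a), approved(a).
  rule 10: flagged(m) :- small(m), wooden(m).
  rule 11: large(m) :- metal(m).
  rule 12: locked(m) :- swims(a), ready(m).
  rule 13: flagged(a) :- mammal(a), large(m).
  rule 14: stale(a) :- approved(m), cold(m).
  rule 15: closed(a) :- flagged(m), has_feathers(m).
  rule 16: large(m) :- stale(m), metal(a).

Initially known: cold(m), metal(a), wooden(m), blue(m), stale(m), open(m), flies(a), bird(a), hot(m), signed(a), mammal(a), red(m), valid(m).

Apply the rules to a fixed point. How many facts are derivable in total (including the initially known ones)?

27

Round 1: rule 2 [active(a) :- red(m), flies(a).]; rule 4 [swims(a) :- mammal(a), hot(m).]; rule 8 [ready(m) :- bird(a), blue(m).]; rule 16 [large(m) :- stale(m), metal(a).]. New: active(a), swims(a), ready(m), large(m).
Round 2: rule 1 [penguin(a) :- large(m), cold(m).]; rule 7 [small(m) :- active(a).]; rule 12 [locked(m) :- swims(a), ready(m).]; rule 13 [flagged(a) :- mammal(a), large(m).]. New: penguin(a), small(m), locked(m), flagged(a).
Round 3: rule 5 [approved(a) :- penguin(a), signed(a).]; rule 6 [has_feathers(m) :- locked(m), stale(m).]; rule 10 [flagged(m) :- small(m), wooden(m).]. New: approved(a), has_feathers(m), flagged(m).
Round 4: rule 15 [closed(a) :- flagged(m), has_feathers(m).]. New: closed(a).
Round 5: rule 9 [green(m) :- closed(a), approved(a).]. New: green(m).
Round 6: rule 3 [visible(a) :- green(m), signed(a).]. New: visible(a).
Closure: {active(a), approved(a), bird(a), blue(m), closed(a), cold(m), flagged(a), flagged(m), flies(a), green(m), has_feathers(m), hot(m), large(m), locked(m), mammal(a), metal(a), open(m), penguin(a), ready(m), red(m), signed(a), small(m), stale(m), swims(a), valid(m), visible(a), wooden(m)} — 27 facts.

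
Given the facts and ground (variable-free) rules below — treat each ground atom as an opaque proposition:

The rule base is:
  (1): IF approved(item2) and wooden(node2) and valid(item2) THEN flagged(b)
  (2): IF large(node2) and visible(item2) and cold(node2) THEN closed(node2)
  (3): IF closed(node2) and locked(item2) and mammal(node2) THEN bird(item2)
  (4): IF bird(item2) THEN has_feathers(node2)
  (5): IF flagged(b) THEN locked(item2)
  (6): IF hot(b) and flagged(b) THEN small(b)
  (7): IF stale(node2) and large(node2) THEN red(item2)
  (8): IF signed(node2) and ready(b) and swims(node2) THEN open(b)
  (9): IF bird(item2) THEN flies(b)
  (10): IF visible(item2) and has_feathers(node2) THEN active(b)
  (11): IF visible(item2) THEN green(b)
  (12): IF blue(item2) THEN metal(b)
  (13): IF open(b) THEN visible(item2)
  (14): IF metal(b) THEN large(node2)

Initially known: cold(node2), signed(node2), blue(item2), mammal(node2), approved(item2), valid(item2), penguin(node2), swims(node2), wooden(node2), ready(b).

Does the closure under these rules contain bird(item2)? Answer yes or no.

yes

Round 1 fires (1), (8), (12), giving flagged(b), open(b), metal(b).
Round 2 fires (5), (13), (14), giving locked(item2), visible(item2), large(node2).
Round 3 fires (2), (11), giving closed(node2), green(b).
Round 4 fires (3), giving bird(item2).
Round 5 fires (4), (9), giving has_feathers(node2), flies(b).
Round 6 fires (10), giving active(b).
bird(item2) appears in round 4, so it is derivable.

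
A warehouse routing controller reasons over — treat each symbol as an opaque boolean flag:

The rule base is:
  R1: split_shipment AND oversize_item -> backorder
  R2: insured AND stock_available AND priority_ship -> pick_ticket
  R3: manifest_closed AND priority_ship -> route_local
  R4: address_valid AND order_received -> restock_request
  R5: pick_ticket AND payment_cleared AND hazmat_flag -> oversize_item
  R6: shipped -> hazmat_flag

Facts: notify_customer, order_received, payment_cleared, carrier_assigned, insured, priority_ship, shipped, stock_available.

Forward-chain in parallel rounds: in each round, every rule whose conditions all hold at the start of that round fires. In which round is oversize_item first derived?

[1] R2 [insured AND stock_available AND priority_ship -> pick_ticket]; R6 [shipped -> hazmat_flag]. ⇒ new: pick_ticket, hazmat_flag.
[2] R5 [pick_ticket AND payment_cleared AND hazmat_flag -> oversize_item]. ⇒ new: oversize_item.
oversize_item first appears in round 2.

2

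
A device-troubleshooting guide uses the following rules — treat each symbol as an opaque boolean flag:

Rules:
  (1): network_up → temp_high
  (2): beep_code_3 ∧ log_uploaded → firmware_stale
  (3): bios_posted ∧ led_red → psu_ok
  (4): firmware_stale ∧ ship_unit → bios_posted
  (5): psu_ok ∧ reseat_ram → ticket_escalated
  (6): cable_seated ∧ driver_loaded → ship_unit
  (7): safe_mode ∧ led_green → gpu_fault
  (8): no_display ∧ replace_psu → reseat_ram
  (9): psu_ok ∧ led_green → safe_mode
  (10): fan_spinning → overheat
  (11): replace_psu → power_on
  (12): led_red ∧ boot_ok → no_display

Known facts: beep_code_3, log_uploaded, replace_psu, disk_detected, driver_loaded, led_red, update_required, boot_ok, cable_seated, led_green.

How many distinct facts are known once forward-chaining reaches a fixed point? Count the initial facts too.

Round 1: (2) [beep_code_3 ∧ log_uploaded → firmware_stale]; (6) [cable_seated ∧ driver_loaded → ship_unit]; (11) [replace_psu → power_on]; (12) [led_red ∧ boot_ok → no_display]. New: firmware_stale, ship_unit, power_on, no_display.
Round 2: (4) [firmware_stale ∧ ship_unit → bios_posted]; (8) [no_display ∧ replace_psu → reseat_ram]. New: bios_posted, reseat_ram.
Round 3: (3) [bios_posted ∧ led_red → psu_ok]. New: psu_ok.
Round 4: (5) [psu_ok ∧ reseat_ram → ticket_escalated]; (9) [psu_ok ∧ led_green → safe_mode]. New: ticket_escalated, safe_mode.
Round 5: (7) [safe_mode ∧ led_green → gpu_fault]. New: gpu_fault.
Closure: {beep_code_3, bios_posted, boot_ok, cable_seated, disk_detected, driver_loaded, firmware_stale, gpu_fault, led_green, led_red, log_uploaded, no_display, power_on, psu_ok, replace_psu, reseat_ram, safe_mode, ship_unit, ticket_escalated, update_required} — 20 facts.

20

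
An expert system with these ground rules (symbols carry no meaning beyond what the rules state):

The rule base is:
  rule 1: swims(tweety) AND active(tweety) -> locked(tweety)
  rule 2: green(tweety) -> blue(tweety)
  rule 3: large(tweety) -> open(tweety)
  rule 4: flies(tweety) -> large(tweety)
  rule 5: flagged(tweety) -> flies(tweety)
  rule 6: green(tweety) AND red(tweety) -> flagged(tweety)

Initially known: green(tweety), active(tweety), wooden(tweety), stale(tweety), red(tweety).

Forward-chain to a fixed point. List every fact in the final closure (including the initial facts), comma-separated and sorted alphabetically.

Round 1: rule 2 [green(tweety) -> blue(tweety)]; rule 6 [green(tweety) AND red(tweety) -> flagged(tweety)]. Adds blue(tweety), flagged(tweety).
Round 2: rule 5 [flagged(tweety) -> flies(tweety)]. Adds flies(tweety).
Round 3: rule 4 [flies(tweety) -> large(tweety)]. Adds large(tweety).
Round 4: rule 3 [large(tweety) -> open(tweety)]. Adds open(tweety).

active(tweety), blue(tweety), flagged(tweety), flies(tweety), green(tweety), large(tweety), open(tweety), red(tweety), stale(tweety), wooden(tweety)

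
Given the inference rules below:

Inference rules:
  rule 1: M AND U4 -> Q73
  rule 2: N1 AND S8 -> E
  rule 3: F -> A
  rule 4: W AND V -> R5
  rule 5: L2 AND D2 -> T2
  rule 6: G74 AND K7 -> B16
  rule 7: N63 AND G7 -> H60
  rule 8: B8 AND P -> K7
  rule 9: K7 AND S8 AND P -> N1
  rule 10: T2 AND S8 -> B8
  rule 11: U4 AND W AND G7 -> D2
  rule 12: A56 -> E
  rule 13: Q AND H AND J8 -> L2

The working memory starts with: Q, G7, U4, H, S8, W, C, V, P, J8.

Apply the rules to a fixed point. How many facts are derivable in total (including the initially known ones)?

Round 1: rule 4 [W AND V -> R5]; rule 11 [U4 AND W AND G7 -> D2]; rule 13 [Q AND H AND J8 -> L2]. New: R5, D2, L2.
Round 2: rule 5 [L2 AND D2 -> T2]. New: T2.
Round 3: rule 10 [T2 AND S8 -> B8]. New: B8.
Round 4: rule 8 [B8 AND P -> K7]. New: K7.
Round 5: rule 9 [K7 AND S8 AND P -> N1]. New: N1.
Round 6: rule 2 [N1 AND S8 -> E]. New: E.
Closure: {B8, C, D2, E, G7, H, J8, K7, L2, N1, P, Q, R5, S8, T2, U4, V, W} — 18 facts.

18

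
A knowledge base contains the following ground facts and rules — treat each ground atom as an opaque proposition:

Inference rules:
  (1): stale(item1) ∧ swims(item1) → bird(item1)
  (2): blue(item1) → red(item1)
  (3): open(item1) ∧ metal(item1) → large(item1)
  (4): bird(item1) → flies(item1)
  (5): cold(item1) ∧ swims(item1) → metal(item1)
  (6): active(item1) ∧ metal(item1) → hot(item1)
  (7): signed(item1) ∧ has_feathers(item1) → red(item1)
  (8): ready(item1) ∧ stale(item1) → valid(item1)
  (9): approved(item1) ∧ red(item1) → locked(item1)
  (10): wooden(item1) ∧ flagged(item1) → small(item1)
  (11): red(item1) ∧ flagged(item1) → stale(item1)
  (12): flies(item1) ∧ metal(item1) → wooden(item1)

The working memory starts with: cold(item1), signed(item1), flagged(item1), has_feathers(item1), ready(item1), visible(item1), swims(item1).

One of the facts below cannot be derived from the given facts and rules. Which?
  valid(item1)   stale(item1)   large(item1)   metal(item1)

large(item1)

Round 1 — (5), (7), derive metal(item1), red(item1).
Round 2 — (11), derive stale(item1).
Round 3 — (1), (8), derive bird(item1), valid(item1).
Round 4 — (4), derive flies(item1).
Round 5 — (12), derive wooden(item1).
Round 6 — (10), derive small(item1).
Derived: valid(item1) (round 3), stale(item1) (round 2), metal(item1) (round 1). large(item1) never appears in any round.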